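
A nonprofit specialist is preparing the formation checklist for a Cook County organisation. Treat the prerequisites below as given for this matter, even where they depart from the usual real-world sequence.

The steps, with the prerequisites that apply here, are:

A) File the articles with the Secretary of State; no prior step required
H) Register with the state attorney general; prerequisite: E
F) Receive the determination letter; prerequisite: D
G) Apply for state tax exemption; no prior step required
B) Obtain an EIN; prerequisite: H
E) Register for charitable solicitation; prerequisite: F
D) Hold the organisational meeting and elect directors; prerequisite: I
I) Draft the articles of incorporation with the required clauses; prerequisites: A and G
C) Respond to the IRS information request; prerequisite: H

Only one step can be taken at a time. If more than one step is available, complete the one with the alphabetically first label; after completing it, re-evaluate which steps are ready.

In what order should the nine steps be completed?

A G I D F E H B C

A and G have no prerequisites; A has the earlier label, so A is first.
That leaves G as the only ready step → G.
I needed A and G, now all done → I.
D needed I, now all done → D.
F needed D, now all done → F.
E needed F, now all done → E.
H needed E, now all done → H.
Now B and C have their prerequisites met. B has the earlier label, so B next.
Next only C has its prerequisites met → C.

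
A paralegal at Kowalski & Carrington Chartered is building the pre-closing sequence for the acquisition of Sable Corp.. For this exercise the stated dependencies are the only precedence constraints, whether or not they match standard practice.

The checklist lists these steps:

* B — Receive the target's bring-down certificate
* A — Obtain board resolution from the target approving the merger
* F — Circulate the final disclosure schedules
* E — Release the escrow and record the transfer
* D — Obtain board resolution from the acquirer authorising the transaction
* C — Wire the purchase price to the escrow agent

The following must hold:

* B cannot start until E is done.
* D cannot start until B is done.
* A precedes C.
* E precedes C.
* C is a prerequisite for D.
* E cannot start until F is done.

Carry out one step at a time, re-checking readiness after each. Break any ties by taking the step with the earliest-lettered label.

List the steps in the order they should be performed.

A and F have no prerequisites; A has the earlier label, so A is first.
Next only F has its prerequisites met → F.
E is the only step now ready → E.
B and C are both available; B has the earlier label → B.
That leaves C as the only ready step → C.
That leaves D as the only ready step → D.

A, F, E, B, C, D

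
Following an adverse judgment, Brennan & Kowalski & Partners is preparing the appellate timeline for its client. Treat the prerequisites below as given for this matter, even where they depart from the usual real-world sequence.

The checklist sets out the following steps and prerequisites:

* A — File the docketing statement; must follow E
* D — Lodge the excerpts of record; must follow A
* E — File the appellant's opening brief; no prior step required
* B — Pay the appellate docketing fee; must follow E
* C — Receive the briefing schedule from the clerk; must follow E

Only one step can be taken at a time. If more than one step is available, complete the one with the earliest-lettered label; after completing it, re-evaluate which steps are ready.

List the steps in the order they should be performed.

E, A, B, C, D

Only E has no prerequisites, so it is first.
Now A, B and C have their prerequisites met. A has the earlier label, so A next.
B, C and D are all available; B has the earlier label → B.
Ready: C and D. C has the earlier label → C.
Next only D has its prerequisites met → D.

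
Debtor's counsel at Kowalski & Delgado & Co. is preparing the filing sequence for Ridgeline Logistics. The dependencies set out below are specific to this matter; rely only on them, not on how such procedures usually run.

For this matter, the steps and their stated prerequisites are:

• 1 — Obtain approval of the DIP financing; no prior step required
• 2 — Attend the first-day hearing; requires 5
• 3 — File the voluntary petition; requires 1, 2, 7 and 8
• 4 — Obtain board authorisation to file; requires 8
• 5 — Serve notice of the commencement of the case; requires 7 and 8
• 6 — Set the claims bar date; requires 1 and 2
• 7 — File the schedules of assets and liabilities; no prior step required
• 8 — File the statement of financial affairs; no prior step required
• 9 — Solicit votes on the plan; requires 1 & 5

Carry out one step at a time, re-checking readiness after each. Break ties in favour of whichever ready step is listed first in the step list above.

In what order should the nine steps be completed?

1 7 8 4 5 2 3 6 9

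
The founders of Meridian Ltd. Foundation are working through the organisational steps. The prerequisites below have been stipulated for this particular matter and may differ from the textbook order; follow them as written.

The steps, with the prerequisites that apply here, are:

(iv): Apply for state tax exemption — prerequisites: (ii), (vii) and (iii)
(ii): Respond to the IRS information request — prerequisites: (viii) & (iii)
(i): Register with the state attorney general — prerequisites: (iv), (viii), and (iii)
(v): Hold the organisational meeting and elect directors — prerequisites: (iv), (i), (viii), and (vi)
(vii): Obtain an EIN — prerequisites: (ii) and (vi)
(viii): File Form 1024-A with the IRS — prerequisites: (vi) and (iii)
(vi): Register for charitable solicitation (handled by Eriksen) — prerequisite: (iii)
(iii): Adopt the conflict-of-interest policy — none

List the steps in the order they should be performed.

(iii), (vi), (viii), (ii), (vii), (iv), (i), (v)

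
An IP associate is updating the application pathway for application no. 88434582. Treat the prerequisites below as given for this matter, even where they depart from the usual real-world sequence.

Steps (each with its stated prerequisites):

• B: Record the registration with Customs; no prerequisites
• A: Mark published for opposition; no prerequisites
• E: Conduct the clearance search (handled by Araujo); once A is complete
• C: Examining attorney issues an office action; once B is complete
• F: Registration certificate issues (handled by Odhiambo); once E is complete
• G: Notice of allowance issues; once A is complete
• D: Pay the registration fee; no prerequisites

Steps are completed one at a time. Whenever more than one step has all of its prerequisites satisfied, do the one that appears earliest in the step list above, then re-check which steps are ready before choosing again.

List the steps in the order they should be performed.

B → A → E → C → F → G → D

B, A and D have no prerequisites; B is listed earlier, so B is first.
C now also ready, so the ready set is {A, C, D}; A is listed earlier → A.
E, C, G and D are all available; E is listed earlier → E.
Ready: C, F, G and D. C is listed earlier → C.
Now F, G and D have their prerequisites met. F is listed earlier, so F next.
Now G and D have their prerequisites met. G is listed earlier, so G next.
That leaves D as the only ready step → D.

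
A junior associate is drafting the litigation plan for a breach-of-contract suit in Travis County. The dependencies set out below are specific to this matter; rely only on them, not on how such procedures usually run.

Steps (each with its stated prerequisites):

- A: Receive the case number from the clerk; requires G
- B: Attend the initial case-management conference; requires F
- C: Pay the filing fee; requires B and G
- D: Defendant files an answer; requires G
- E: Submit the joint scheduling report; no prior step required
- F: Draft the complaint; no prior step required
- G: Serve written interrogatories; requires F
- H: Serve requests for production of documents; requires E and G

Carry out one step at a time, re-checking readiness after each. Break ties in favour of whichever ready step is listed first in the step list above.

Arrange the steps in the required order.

E, F, B, G, A, C, D, H

E and F have no prerequisites; E is listed earlier, so E is first.
Next only F has its prerequisites met → F.
B and G are both available; B is listed earlier → B.
That leaves G as the only ready step → G.
Ready: A, C, D and H. A is listed earlier → A.
Ready: C, D and H. C is listed earlier → C.
Now D and H have their prerequisites met. D is listed earlier, so D next.
That leaves H as the only ready step → H.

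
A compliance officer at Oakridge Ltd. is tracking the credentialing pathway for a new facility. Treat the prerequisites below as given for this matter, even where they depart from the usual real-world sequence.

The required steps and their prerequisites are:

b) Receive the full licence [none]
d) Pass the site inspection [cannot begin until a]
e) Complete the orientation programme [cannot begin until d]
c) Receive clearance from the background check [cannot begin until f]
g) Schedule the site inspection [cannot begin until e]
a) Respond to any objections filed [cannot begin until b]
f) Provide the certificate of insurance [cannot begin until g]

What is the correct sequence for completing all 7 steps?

b, a, d, e, g, f, c

b is the only step with nothing outstanding, so it goes first.
a needed b, now all done → a.
d is the only step now ready → d.
That leaves e as the only ready step → e.
g needed e, now all done → g.
That leaves f as the only ready step → f.
c needed f, now all done → c.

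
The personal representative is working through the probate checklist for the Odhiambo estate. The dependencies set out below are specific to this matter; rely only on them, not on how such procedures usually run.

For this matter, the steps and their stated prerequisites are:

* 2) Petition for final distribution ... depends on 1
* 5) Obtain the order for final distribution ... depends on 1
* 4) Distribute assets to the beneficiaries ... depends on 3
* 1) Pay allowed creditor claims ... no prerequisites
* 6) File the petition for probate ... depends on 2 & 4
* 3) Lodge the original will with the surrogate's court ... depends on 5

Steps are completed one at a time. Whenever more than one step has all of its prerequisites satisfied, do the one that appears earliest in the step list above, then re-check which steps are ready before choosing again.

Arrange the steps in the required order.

1 2 5 3 4 6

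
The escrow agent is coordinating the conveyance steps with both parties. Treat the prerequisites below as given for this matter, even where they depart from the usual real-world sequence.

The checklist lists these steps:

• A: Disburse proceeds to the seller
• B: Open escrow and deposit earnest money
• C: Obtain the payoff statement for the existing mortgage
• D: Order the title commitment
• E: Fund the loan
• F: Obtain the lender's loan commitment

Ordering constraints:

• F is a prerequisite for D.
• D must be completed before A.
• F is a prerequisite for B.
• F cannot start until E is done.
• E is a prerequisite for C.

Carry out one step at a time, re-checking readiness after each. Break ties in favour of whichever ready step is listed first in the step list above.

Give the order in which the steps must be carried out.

E has no prerequisites → E first.
C and F are both available; C is listed earlier → C.
Next only F has its prerequisites met → F.
Ready: B and D. B is listed earlier → B.
D needed F, now all done → D.
A is the only step now ready → A.

E, C, F, B, D, A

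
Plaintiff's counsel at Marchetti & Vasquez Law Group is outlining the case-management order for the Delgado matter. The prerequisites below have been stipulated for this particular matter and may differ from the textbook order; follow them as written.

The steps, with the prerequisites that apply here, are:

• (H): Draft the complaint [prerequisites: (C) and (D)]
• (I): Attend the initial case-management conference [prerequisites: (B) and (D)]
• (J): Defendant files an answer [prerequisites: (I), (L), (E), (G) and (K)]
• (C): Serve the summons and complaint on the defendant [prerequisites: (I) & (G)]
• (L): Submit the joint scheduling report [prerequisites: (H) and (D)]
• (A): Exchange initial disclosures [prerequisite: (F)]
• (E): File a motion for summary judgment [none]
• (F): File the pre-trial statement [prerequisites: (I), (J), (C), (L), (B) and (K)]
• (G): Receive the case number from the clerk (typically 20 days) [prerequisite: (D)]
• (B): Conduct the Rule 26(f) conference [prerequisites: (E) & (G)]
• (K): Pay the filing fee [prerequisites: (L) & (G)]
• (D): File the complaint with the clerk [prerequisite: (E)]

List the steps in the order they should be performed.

(E), (D), (G), (B), (I), (C), (H), (L), (K), (J), (F), (A)

Only (E) has no prerequisites, so it is first.
(D) needed (E), now all done → (D).
(G) is the only step now ready → (G).
(B) is the only step now ready → (B).
(I) needed (B) and (D), now all done → (I).
(C) needed (I) and (G), now all done → (C).
(H) needed (C) and (D), now all done → (H).
(L) is the only step now ready → (L).
(K) needed (L) and (G), now all done → (K).
That leaves (J) as the only ready step → (J).
That leaves (F) as the only ready step → (F).
(A) needed (F), now all done → (A).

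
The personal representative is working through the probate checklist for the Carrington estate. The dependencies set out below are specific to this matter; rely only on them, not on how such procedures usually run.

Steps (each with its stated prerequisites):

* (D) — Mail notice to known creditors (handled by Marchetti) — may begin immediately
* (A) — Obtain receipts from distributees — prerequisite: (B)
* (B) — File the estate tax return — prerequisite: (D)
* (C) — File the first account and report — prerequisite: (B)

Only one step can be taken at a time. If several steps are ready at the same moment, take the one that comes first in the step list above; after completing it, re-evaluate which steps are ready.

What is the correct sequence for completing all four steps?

(D) → (B) → (A) → (C)

(D) has no prerequisites → (D) first.
(B) is the only step now ready → (B).
(A) and (C) are both available; (A) is listed earlier → (A).
That leaves (C) as the only ready step → (C).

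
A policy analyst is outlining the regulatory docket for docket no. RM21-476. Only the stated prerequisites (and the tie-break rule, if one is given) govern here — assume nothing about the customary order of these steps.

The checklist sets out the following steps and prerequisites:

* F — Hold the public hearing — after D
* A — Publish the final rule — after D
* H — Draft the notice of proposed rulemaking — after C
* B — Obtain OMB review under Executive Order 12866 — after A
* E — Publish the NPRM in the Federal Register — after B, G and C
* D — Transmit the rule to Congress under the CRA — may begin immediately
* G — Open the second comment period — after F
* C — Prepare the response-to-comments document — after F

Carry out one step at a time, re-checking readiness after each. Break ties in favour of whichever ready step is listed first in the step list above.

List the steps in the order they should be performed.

D, F, A, B, G, C, H, E

D is the only step with nothing outstanding, so it goes first.
Now F and A have their prerequisites met. F is listed earlier, so F next.
Ready: A, G and C. A is listed earlier → A.
Ready: B, G and C. B is listed earlier → B.
Now G and C have their prerequisites met. G is listed earlier, so G next.
That leaves C as the only ready step → C.
Now H and E have their prerequisites met. H is listed earlier, so H next.
E is the only step now ready → E.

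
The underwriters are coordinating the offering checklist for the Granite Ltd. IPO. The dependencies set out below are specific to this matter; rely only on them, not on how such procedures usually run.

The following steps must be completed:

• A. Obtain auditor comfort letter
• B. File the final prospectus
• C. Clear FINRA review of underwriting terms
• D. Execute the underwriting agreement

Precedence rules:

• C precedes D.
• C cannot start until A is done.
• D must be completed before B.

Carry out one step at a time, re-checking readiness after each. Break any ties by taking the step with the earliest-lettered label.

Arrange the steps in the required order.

A, C, D, B

Only A has no prerequisites, so it is first.
That leaves C as the only ready step → C.
That leaves D as the only ready step → D.
B needed D, now all done → B.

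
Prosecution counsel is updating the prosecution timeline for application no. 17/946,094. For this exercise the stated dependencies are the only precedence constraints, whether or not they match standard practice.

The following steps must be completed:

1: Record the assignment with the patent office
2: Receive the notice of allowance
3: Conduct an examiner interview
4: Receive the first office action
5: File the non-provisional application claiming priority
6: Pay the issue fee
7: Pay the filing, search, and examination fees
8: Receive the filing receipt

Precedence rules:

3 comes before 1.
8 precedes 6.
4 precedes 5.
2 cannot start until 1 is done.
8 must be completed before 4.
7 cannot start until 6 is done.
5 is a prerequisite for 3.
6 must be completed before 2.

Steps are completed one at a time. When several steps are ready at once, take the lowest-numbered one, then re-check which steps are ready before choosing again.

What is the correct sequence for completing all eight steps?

8 is the only step with nothing outstanding, so it goes first.
Ready: 4 and 6. 4 has the earlier label → 4.
Ready: 5 and 6. 5 has the earlier label → 5.
3 now also ready, so the ready set is {3, 6}; 3 has the earlier label → 3.
1 and 6 are both available; 1 has the earlier label → 1.
6 needed 8, now all done → 6.
Now 2 and 7 have their prerequisites met. 2 has the earlier label, so 2 next.
7 needed 6, now all done → 7.

8, 4, 5, 3, 1, 6, 2, 7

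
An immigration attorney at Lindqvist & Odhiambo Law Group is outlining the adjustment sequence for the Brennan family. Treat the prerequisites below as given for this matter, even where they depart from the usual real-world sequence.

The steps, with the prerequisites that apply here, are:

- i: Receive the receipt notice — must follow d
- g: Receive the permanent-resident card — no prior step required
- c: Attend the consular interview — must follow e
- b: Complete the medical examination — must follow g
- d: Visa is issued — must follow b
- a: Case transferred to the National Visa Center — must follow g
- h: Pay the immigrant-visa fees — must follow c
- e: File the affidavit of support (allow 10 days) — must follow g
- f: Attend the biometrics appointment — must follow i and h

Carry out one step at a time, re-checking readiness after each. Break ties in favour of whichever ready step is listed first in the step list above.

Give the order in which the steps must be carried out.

g b d i a e c h f

g has no prerequisites → g first.
Now b, a and e have their prerequisites met. b is listed earlier, so b next.
Ready: d, a and e. d is listed earlier → d.
Ready: i, a and e. i is listed earlier → i.
Now a and e have their prerequisites met. a is listed earlier, so a next.
e is the only step now ready → e.
Next only c has its prerequisites met → c.
h needed c, now all done → h.
f is the only step now ready → f.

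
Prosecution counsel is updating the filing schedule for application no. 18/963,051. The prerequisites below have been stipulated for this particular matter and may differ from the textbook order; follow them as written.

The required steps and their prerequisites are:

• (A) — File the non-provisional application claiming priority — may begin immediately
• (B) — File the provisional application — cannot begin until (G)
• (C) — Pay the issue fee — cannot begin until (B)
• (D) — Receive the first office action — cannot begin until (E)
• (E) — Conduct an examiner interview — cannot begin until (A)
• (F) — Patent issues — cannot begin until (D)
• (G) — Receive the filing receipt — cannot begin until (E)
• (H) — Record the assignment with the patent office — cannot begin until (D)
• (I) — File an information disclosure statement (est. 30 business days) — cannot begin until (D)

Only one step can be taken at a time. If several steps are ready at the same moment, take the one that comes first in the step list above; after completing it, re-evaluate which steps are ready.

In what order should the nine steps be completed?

(A) has no prerequisites → (A) first.
(E) needed (A), now all done → (E).
Ready: (D) and (G). (D) is listed earlier → (D).
Now (F), (G), (H) and (I) have their prerequisites met. (F) is listed earlier, so (F) next.
(G), (H) and (I) are all available; (G) is listed earlier → (G).
Ready: (B), (H) and (I). (B) is listed earlier → (B).
Ready: (C), (H) and (I). (C) is listed earlier → (C).
Ready: (H) and (I). (H) is listed earlier → (H).
(I) needed (D), now all done → (I).

(A) → (E) → (D) → (F) → (G) → (B) → (C) → (H) → (I)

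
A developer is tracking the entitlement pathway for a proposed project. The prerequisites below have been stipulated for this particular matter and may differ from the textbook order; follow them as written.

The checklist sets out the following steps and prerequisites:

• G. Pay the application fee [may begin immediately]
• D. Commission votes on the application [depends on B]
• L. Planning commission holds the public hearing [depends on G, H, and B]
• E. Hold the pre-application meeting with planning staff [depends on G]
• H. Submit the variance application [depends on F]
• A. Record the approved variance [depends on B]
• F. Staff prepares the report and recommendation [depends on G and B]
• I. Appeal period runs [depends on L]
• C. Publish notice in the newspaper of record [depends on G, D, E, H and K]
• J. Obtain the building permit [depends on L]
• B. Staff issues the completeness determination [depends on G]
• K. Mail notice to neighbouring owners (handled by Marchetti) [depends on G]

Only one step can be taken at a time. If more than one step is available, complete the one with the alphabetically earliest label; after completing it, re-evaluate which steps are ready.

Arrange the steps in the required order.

G is the only step with nothing outstanding, so it goes first.
Ready: B, E and K. B has the earlier label → B.
Now A, D, E, F and K have their prerequisites met. A has the earlier label, so A next.
Now D, E, F and K have their prerequisites met. D has the earlier label, so D next.
Ready: E, F and K. E has the earlier label → E.
F and K are both available; F has the earlier label → F.
H now also ready, so the ready set is {H, K}; H has the earlier label → H.
L now also ready, so the ready set is {K, L}; K has the earlier label → K.
C now also ready, so the ready set is {C, L}; C has the earlier label → C.
L needed B, G and H, now all done → L.
Now I and J have their prerequisites met. I has the earlier label, so I next.
That leaves J as the only ready step → J.

G, B, A, D, E, F, H, K, C, L, I, J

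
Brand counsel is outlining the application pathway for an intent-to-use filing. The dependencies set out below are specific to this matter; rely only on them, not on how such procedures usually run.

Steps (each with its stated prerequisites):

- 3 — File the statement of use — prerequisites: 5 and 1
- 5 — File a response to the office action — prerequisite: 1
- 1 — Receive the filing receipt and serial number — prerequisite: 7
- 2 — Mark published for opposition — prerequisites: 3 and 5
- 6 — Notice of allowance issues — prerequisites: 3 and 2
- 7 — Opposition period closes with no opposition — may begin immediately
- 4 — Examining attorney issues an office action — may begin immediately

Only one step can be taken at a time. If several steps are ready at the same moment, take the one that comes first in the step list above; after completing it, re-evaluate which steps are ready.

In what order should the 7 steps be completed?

7 → 1 → 5 → 3 → 2 → 6 → 4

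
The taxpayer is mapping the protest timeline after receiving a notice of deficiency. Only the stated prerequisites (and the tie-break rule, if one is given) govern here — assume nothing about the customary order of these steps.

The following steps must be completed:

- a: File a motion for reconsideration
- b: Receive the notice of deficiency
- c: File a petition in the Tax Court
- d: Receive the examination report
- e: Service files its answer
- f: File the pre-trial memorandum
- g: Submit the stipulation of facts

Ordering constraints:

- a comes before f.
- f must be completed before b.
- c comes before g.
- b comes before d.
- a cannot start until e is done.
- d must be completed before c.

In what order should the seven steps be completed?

e is the only step with nothing outstanding, so it goes first.
Next only a has its prerequisites met → a.
f needed a, now all done → f.
That leaves b as the only ready step → b.
d is the only step now ready → d.
c needed d, now all done → c.
Next only g has its prerequisites met → g.

e, a, f, b, d, c, g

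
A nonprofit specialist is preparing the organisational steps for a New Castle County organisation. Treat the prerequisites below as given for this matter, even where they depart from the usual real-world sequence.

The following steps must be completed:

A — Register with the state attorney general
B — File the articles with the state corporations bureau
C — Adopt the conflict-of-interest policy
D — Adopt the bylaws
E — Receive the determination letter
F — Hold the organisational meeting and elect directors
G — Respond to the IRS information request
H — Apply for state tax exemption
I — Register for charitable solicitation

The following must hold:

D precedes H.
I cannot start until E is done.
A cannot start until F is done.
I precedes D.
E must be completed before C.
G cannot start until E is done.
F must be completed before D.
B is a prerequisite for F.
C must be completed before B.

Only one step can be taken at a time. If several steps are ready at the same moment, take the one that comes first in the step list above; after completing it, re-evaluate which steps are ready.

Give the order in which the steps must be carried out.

Only E has no prerequisites, so it is first.
C, G and I are all available; C is listed earlier → C.
B now also ready, so the ready set is {B, G, I}; B is listed earlier → B.
F now also ready, so the ready set is {F, G, I}; F is listed earlier → F.
A now also ready, so the ready set is {A, G, I}; A is listed earlier → A.
Ready: G and I. G is listed earlier → G.
I is the only step now ready → I.
That leaves D as the only ready step → D.
That leaves H as the only ready step → H.

E → C → B → F → A → G → I → D → H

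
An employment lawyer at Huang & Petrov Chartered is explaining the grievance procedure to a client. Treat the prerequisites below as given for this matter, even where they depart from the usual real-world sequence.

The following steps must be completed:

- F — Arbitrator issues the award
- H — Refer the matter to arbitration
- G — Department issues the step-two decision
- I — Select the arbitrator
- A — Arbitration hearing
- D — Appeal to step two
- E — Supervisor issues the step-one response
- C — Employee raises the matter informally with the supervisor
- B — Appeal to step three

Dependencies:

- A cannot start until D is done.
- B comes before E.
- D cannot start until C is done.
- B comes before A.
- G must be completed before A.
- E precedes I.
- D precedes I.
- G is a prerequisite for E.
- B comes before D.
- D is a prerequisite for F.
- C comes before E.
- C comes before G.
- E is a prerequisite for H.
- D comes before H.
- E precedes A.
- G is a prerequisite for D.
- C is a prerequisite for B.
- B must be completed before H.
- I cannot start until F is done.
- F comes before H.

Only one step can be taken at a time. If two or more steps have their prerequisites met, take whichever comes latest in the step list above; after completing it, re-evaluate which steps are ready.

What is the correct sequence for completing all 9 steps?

Only C has no prerequisites, so it is first.
B and G are both available; B is listed later → B.
That leaves G as the only ready step → G.
Ready: E and D. E is listed later → E.
D needed B, C and G, now all done → D.
Ready: A and F. A is listed later → A.
F is the only step now ready → F.
Now I and H have their prerequisites met. I is listed later, so I next.
H is the only step now ready → H.

C → B → G → E → D → A → F → I → H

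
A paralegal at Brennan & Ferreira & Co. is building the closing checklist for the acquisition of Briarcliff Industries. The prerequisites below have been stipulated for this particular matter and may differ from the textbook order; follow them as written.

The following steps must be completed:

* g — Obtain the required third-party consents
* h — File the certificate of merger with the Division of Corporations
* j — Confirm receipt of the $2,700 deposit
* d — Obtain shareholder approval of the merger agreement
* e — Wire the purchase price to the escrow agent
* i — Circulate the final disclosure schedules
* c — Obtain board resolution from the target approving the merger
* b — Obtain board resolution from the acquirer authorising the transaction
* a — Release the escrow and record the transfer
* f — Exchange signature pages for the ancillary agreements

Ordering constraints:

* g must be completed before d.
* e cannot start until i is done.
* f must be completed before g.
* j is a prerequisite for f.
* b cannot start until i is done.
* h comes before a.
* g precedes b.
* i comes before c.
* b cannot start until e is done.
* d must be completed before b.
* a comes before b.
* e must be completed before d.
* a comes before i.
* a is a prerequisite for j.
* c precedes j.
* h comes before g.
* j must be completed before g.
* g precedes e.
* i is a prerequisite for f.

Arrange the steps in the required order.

h has no prerequisites → h first.
a is the only step now ready → a.
i needed a, now all done → i.
That leaves c as the only ready step → c.
j is the only step now ready → j.
Next only f has its prerequisites met → f.
Next only g has its prerequisites met → g.
Next only e has its prerequisites met → e.
d needed g and e, now all done → d.
b needed g, d, e, i and a, now all done → b.

h, a, i, c, j, f, g, e, d, b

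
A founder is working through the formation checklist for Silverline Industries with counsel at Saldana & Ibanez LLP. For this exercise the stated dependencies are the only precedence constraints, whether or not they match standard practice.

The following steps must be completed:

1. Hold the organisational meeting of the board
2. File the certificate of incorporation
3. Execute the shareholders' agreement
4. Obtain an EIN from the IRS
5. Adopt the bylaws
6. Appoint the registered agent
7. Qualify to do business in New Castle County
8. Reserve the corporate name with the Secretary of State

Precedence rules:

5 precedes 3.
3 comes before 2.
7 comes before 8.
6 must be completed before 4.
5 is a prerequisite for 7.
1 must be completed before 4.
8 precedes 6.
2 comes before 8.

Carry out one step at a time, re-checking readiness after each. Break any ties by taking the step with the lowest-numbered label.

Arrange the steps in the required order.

1, 5, 3, 2, 7, 8, 6, 4

Nothing is required for 1 and 5. 1 has the earlier label → 1 first.
5 is the only step now ready → 5.
3 and 7 are both available; 3 has the earlier label → 3.
2 now also ready, so the ready set is {2, 7}; 2 has the earlier label → 2.
7 is the only step now ready → 7.
8 needed 2 and 7, now all done → 8.
That leaves 6 as the only ready step → 6.
That leaves 4 as the only ready step → 4.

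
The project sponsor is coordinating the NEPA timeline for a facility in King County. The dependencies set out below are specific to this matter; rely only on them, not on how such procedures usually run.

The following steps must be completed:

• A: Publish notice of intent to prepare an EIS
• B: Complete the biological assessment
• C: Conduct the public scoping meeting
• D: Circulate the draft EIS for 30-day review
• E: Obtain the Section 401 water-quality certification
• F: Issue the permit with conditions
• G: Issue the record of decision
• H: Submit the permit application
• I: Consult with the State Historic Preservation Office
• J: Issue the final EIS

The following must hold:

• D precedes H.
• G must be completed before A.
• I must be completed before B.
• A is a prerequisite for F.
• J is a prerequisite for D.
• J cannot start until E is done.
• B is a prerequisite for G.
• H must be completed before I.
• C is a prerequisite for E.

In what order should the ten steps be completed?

C, E, J, D, H, I, B, G, A, F

C is the only step with nothing outstanding, so it goes first.
Next only E has its prerequisites met → E.
Next only J has its prerequisites met → J.
D is the only step now ready → D.
That leaves H as the only ready step → H.
Next only I has its prerequisites met → I.
B needed I, now all done → B.
G is the only step now ready → G.
A needed G, now all done → A.
That leaves F as the only ready step → F.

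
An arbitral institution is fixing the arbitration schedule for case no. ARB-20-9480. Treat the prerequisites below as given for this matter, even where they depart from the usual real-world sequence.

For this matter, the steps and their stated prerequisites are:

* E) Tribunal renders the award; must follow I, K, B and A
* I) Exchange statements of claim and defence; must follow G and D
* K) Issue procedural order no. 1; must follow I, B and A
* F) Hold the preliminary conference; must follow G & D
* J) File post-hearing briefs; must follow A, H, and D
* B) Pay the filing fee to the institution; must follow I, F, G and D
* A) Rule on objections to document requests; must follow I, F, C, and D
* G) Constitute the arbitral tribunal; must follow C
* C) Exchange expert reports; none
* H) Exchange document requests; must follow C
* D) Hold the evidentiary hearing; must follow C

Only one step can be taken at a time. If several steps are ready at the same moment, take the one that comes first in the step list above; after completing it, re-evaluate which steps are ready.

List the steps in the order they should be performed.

C → G → H → D → I → F → B → A → K → E → J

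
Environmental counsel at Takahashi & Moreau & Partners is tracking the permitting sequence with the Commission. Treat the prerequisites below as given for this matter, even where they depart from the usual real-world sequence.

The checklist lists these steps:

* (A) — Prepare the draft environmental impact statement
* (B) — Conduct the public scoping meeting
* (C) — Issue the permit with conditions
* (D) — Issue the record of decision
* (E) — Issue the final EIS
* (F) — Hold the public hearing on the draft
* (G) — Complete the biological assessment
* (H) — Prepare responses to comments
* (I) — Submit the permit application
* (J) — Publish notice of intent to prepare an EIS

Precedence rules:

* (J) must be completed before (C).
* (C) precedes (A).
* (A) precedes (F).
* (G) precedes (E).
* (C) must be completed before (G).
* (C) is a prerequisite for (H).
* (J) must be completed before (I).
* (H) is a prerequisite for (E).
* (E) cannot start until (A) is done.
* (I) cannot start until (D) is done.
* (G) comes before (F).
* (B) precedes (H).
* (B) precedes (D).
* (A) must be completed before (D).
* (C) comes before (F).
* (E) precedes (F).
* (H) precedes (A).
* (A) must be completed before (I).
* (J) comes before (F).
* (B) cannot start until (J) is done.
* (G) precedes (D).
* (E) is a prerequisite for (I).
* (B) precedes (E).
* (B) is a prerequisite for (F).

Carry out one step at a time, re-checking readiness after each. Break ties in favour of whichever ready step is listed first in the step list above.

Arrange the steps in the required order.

(J), (B), (C), (G), (H), (A), (D), (E), (F), (I)

(J) is the only step with nothing outstanding, so it goes first.
Ready: (B) and (C). (B) is listed earlier → (B).
(C) needed (J), now all done → (C).
(G) and (H) are both available; (G) is listed earlier → (G).
(H) is the only step now ready → (H).
(A) needed (C) and (H), now all done → (A).
Now (D) and (E) have their prerequisites met. (D) is listed earlier, so (D) next.
(E) is the only step now ready → (E).
Ready: (F) and (I). (F) is listed earlier → (F).
(I) is the only step now ready → (I).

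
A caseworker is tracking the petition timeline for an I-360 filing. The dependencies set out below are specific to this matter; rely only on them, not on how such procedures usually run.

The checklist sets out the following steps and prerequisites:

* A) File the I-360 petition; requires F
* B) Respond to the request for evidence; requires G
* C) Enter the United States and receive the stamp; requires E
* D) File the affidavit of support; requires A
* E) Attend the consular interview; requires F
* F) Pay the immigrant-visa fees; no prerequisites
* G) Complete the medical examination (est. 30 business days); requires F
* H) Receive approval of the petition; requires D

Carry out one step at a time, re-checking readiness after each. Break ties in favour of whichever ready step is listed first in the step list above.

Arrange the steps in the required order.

F has no prerequisites → F first.
A, E and G are all available; A is listed earlier → A.
D now also ready, so the ready set is {D, E, G}; D is listed earlier → D.
Now E, G and H have their prerequisites met. E is listed earlier, so E next.
C now also ready, so the ready set is {C, G, H}; C is listed earlier → C.
G and H are both available; G is listed earlier → G.
B now also ready, so the ready set is {B, H}; B is listed earlier → B.
H is the only step now ready → H.

F, A, D, E, C, G, B, H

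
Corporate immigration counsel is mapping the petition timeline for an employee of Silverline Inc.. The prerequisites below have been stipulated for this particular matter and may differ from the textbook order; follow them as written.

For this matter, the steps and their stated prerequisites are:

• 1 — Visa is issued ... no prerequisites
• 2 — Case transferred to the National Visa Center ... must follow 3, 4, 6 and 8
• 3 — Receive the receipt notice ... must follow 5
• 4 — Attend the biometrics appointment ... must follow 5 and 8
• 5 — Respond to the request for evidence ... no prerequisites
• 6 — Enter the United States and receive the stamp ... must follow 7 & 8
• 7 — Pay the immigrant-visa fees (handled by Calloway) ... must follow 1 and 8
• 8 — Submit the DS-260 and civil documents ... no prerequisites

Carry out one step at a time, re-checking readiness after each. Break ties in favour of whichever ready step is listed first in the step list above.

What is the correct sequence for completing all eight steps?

1 5 3 8 4 7 6 2

Nothing is required for 1, 5 and 8. 1 is listed earlier → 1 first.
Now 5 and 8 have their prerequisites met. 5 is listed earlier, so 5 next.
3 now also ready, so the ready set is {3, 8}; 3 is listed earlier → 3.
8 is the only step now ready → 8.
Now 4 and 7 have their prerequisites met. 4 is listed earlier, so 4 next.
7 is the only step now ready → 7.
6 needed 7 and 8, now all done → 6.
2 needed 3, 4, 6 and 8, now all done → 2.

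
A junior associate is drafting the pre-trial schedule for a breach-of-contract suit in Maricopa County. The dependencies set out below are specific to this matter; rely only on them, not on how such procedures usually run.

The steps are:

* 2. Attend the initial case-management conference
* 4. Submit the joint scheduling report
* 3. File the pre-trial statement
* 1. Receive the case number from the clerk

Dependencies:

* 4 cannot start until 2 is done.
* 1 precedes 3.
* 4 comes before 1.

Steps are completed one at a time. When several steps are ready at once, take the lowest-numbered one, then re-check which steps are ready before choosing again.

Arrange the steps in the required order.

2 4 1 3

2 is the only step with nothing outstanding, so it goes first.
4 needed 2, now all done → 4.
1 is the only step now ready → 1.
That leaves 3 as the only ready step → 3.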